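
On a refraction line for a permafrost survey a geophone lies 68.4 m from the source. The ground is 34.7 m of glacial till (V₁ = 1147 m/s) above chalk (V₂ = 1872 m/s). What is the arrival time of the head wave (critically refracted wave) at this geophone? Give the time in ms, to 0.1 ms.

t = x/V₂ + 2h·√(V₂²−V₁²)/(V₁V₂).
√(V₂²−V₁²) = √(1872²−1147²) = 1479.5 m/s; delay term = 2·34.7·1479.5/(1147·1872) = 0.04782 s.
t = 68.4/1872 + 0.04782 = 0.08436 s.

84.4 ms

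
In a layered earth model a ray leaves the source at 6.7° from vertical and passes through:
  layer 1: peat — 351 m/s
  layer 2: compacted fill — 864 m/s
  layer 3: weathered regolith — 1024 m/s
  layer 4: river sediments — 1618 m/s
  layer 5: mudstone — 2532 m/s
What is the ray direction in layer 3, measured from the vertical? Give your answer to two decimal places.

Ray parameter p = sin 6.7° / 351 = 3.3240e-04 s/m.
sin θ_3 = p·V_3 = 3.3240e-04 × 1024 = 0.3404.
θ_3 = 19.90° from the vertical.

19.90°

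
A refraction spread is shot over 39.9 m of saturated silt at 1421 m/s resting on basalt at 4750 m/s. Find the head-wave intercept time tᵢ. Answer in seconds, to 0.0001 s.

0.0536 s

tᵢ = 2h·√(V₂²−V₁²)/(V₁V₂).
√(V₂²−V₁²) = √(4750²−1421²) = 4532.5 m/s.
tᵢ = 2·39.9·4532.5/(1421·4750) = 0.05359 s.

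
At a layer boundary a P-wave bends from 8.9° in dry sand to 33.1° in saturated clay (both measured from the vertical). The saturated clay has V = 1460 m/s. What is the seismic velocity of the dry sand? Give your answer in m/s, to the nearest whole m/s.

Snell's law: sin 8.9°/V₁ = sin 33.1°/V₂.
V₁ = V₂·sin 8.9°/sin 33.1° = 1460 × 0.2833 = 413.62 m/s.

414 m/s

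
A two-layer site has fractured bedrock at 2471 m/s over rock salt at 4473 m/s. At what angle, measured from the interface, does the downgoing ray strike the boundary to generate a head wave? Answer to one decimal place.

56.5°

At critical incidence the refracted ray runs along the interface (θ₂ = 90°), so sin θ_c = V₁/V₂.
θ_c = arcsin(2471/4473) = arcsin 0.5524 = 33.53°.
Measured from the interface: 90° − 33.53° = 56.47°.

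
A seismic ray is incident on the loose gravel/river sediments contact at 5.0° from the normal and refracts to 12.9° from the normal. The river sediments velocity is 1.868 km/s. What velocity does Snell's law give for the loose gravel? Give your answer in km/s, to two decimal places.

sin 5.0° = 0.0872; sin 12.9° = 0.2233.
V₁ = V₂·(sin θ₁/sin θ₂) = 1.868·(0.0872/0.2233) = 0.73 km/s.

0.73 km/s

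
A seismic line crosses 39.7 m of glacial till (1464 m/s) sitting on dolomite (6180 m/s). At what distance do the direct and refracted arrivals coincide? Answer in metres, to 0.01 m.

θ_c = arcsin(1464/6180) = 13.70°, so cos θ_c = 0.9715 and tᵢ = 2h cos θ_c/V₁ = 0.0527 s.
At crossover x/V₁ = x/V₂ + tᵢ ⇒ x = tᵢ/(1/V₁ − 1/V₂) = 0.05269/(6.8306e-04 − 1.6181e-04) = 101.09 m.

101.09 m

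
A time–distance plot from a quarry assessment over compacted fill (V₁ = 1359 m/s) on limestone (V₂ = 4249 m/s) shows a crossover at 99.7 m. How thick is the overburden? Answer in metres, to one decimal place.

35.8 m

x_cross = 2h·√((V₂+V₁)/(V₂−V₁)) → h = x_cross / (2·√((V₂+V₁)/(V₂−V₁))).
√((V₂+V₁)/(V₂−V₁)) = √((4249+1359)/(4249−1359)) = 1.3930.
h = 99.7 / (2·1.3930) = 35.79 m.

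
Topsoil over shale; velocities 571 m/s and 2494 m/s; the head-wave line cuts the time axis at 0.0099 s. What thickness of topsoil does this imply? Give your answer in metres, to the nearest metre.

θ_c = arcsin(571/2494) = 13.24°; cos θ_c = 0.9734.
tᵢ = 2h cos θ_c/V₁ ⇒ h = tᵢ·V₁/(2 cos θ_c) = 0.0099·571/(2·0.9734) = 2.90 m.

3 m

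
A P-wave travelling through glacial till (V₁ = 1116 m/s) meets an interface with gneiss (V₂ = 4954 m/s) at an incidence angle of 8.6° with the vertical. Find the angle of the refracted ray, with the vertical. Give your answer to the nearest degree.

sin θ₁/V₁ = sin θ₂/V₂ ⇒ sin θ₂ = 4954·sin 8.6°/1116 = 4954·0.1495/1116 = 0.6638.
θ₂ = sin⁻¹(0.6638) = 41.59° (from vertical).

42°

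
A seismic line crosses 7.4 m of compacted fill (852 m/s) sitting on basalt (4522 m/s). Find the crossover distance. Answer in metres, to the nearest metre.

x_cross = 2h·√((V₂+V₁)/(V₂−V₁)).
(V₂+V₁)/(V₂−V₁) = (4522+852)/(4522−852) = 1.4643; √ = 1.2101.
x_cross = 2·7.4·1.2101 = 17.91 m.

18 m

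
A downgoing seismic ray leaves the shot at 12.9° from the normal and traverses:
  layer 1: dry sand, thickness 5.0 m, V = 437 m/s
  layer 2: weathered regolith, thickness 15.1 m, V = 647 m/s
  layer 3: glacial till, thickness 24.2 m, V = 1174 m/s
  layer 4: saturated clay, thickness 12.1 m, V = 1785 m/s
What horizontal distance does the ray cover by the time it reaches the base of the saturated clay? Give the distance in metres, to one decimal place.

51.5 m

p = sin θ₁/V₁ = sin 12.9°/437 = 5.1087e-04 s/m is conserved through the stack.
Layer 1: θ = 12.90°; offset = 5.0·tan 12.90° = 1.145 m.
Layer 2: sin θ = p·647 = 0.3305 → θ = 19.30°; offset = 15.1·tan 19.30° = 5.288 m.
Layer 3: sin θ = p·1174 = 0.5998 → θ = 36.85°; offset = 24.2·tan 36.85° = 18.139 m.
Layer 4: sin θ = p·1785 = 0.9119 → θ = 65.77°; offset = 12.1·tan 65.77° = 26.886 m.
Summing the layer offsets gives 51.458 m.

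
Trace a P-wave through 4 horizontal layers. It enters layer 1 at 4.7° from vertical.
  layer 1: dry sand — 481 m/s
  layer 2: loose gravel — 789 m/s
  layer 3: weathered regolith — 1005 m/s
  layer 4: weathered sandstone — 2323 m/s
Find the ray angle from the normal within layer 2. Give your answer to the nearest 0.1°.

Ray parameter p = sin 4.7° / 481 = 1.7035e-04 s/m.
sin θ_2 = p·V_2 = 1.7035e-04 × 789 = 0.1344.
θ_2 = arcsin 0.1344 = 7.72°.

7.7°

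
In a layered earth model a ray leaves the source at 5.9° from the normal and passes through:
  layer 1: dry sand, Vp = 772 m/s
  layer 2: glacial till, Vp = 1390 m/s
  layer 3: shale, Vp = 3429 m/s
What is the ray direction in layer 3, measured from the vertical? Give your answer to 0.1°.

27.2°

Ray parameter p = sin 5.9° / 772 = 1.3315e-04 s/m.
sin θ_3 = p·V_3 = 1.3315e-04 × 3429 = 0.4566.
θ_3 = arcsin 0.4566 = 27.17°.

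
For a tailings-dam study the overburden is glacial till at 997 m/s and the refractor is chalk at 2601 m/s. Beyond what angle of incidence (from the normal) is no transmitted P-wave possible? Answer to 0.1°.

22.5°

At critical incidence the refracted ray runs along the interface (θ₂ = 90°), so sin θ_c = V₁/V₂.
θ_c = arcsin(997/2601) = arcsin 0.3833 = 22.54°.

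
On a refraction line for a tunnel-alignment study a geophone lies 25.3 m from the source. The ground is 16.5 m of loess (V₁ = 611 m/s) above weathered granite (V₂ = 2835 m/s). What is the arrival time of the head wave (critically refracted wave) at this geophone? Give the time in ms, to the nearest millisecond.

t = x/V₂ + 2h·√(V₂²−V₁²)/(V₁V₂).
√(V₂²−V₁²) = √(2835²−611²) = 2768.4 m/s; delay term = 2·16.5·2768.4/(611·2835) = 0.05274 s.
t = 25.3/2835 + 0.05274 = 0.06166 s.

62 ms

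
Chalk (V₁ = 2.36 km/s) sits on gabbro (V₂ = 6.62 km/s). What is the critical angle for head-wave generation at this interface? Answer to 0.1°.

At critical incidence the refracted ray runs along the interface (θ₂ = 90°), so sin θ_c = V₁/V₂.
θ_c = arcsin(2.36/6.62) = arcsin 0.3565 = 20.89°.

20.9°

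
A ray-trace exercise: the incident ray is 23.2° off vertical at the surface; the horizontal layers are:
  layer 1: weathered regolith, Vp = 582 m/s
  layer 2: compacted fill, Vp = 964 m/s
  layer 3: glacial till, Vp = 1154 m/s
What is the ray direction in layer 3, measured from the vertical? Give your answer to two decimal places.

51.36°

Snell's law across each interface conserves sin θ / V, so sin θ_3 = V_3·sin θ₁/V₁.
sin θ_3 = 1154 × sin 23.2° / 582 = 0.7811.
θ_3 = arcsin 0.7811 = 51.36°.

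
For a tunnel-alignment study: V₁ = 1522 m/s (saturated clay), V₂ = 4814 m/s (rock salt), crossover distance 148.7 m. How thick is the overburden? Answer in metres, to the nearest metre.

54 m

h = (x_cross/2)·√((V₂−V₁)/(V₂+V₁)).
(V₂−V₁)/(V₂+V₁) = (4814−1522)/(4814+1522) = 0.5196; √ = 0.7208.
h = (148.7/2)·0.7208 = 53.59 m.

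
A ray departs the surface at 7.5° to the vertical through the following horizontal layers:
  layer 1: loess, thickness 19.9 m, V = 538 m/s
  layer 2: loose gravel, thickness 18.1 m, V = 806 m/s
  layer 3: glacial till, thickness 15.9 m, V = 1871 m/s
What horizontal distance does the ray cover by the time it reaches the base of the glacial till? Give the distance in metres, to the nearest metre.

14 m

Apply Snell's law at each interface; in layer i the horizontal offset is hᵢ·tan θᵢ.
Layer 1: θ = 7.50°; offset = 19.9·tan 7.50° = 2.620 m.
Layer 2: sin θ = 806·sin 7.5°/538 = 0.1955, θ = 11.28°; offset = 18.1·tan 11.28° = 3.609 m.
Layer 3: sin θ = 1871·sin 7.5°/538 = 0.4539, θ = 27.00°; offset = 15.9·tan 27.00° = 8.100 m.
Total horizontal offset = 14.329 m.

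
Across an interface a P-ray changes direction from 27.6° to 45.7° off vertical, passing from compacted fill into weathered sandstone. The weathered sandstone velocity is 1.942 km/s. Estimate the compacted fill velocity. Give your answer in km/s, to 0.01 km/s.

sin 27.6° = 0.4633; sin 45.7° = 0.7157.
V₁ = V₂·(sin θ₁/sin θ₂) = 1.942·(0.4633/0.7157) = 1.26 km/s.

1.26 km/s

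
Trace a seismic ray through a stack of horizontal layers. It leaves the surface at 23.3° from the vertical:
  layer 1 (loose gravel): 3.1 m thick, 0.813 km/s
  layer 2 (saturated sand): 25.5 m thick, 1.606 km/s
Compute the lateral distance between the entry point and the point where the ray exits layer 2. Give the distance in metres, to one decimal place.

33.3 m

Apply Snell's law at each interface; in layer i the horizontal offset is hᵢ·tan θᵢ.
Layer 1: θ = 23.30°; offset = 3.1·tan 23.30° = 1.335 m.
Layer 2: sin θ = 1.606·sin 23.3°/0.813 = 0.7814, θ = 51.39°; offset = 25.5·tan 51.39° = 31.927 m.
Summing the layer offsets gives 33.262 m.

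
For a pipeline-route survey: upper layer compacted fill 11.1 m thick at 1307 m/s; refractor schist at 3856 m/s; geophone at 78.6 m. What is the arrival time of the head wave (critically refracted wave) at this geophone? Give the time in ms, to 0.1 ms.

t = x/V₂ + 2h·√(V₂²−V₁²)/(V₁V₂).
√(V₂²−V₁²) = √(3856²−1307²) = 3627.7 m/s; delay term = 2·11.1·3627.7/(1307·3856) = 0.01598 s.
t = 78.6/3856 + 0.01598 = 0.03636 s.

36.4 ms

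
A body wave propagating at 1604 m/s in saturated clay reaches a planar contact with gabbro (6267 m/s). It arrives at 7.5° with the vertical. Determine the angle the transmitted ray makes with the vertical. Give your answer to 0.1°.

sin θ₁/V₁ = sin θ₂/V₂ ⇒ sin θ₂ = 6267·sin 7.5°/1604 = 6267·0.1305/1604 = 0.5100.
θ₂ = arcsin 0.5100 = 30.66° from the normal.

30.7°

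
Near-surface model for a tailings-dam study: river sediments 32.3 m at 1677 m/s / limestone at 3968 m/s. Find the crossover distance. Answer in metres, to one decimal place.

θ_c = arcsin(1677/3968) = 25.00°, so cos θ_c = 0.9063 and tᵢ = 2h cos θ_c/V₁ = 0.0349 s.
At crossover x/V₁ = x/V₂ + tᵢ ⇒ x = tᵢ/(1/V₁ − 1/V₂) = 0.03491/(5.9630e-04 − 2.5202e-04) = 101.40 m.

101.4 m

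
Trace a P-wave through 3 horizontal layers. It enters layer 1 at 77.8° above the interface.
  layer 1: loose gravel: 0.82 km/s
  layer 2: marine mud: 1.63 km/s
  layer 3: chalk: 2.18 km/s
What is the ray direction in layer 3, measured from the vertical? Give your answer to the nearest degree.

From the normal: θ₁ = 90° − 77.8° = 12.2°.
Ray parameter p = sin 12.2° / 0.82 = 2.5771e-01 s/km.
sin θ_3 = p·V_3 = 2.5771e-01 × 2.18 = 0.5618.
θ_3 = arcsin 0.5618 = 34.18°.

34°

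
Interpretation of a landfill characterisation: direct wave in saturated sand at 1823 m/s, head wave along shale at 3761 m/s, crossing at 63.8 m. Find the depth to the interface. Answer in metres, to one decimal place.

18.8 m

x_cross = 2h·√((V₂+V₁)/(V₂−V₁)) → h = x_cross / (2·√((V₂+V₁)/(V₂−V₁))).
√((V₂+V₁)/(V₂−V₁)) = √((3761+1823)/(3761−1823)) = 1.6974.
h = 63.8 / (2·1.6974) = 18.79 m.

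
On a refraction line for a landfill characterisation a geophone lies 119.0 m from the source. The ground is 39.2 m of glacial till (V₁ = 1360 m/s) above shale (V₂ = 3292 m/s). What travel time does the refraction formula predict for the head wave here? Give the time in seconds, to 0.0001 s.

t = x/V₂ + 2h·√(V₂²−V₁²)/(V₁V₂).
√(V₂²−V₁²) = √(3292²−1360²) = 2997.9 m/s; delay term = 2·39.2·2997.9/(1360·3292) = 0.05250 s.
t = 119.0/3292 + 0.05250 = 0.08865 s.

0.0886 s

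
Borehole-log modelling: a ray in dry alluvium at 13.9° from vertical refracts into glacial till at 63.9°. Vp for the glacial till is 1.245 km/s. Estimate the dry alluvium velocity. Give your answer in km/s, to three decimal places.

sin 13.9° = 0.2402; sin 63.9° = 0.8980.
V₁ = V₂·(sin θ₁/sin θ₂) = 1.245·(0.2402/0.8980) = 0.333 km/s.

0.333 km/s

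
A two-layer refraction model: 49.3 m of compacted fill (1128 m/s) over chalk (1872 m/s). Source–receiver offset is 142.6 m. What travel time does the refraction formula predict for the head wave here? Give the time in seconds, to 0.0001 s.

0.1459 s

θ_c = arcsin(V₁/V₂) = arcsin(1128/1872) = 37.05°, cos θ_c = 0.7981.
Intercept time tᵢ = 2h cos θ_c / V₁ = 2·49.3·0.7981/1128 = 0.06976 s.
t = x/V₂ + tᵢ = 142.6/1872 + 0.06976 = 0.14594 s.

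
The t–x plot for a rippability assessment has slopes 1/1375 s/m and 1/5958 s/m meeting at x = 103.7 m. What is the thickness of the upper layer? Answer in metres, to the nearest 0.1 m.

x_cross = 2h·√((V₂+V₁)/(V₂−V₁)) → h = x_cross / (2·√((V₂+V₁)/(V₂−V₁))).
√((V₂+V₁)/(V₂−V₁)) = √((5958+1375)/(5958−1375)) = 1.2649.
h = 103.7 / (2·1.2649) = 40.99 m.

41.0 m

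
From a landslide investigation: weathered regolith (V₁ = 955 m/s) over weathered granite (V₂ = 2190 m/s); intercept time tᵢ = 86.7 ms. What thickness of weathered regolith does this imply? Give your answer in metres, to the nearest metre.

46 m

θ_c = arcsin(955/2190) = 25.85°; cos θ_c = 0.8999.
tᵢ = 2h cos θ_c/V₁ ⇒ h = tᵢ·V₁/(2 cos θ_c) = 0.0867·955/(2·0.8999) = 46.00 m.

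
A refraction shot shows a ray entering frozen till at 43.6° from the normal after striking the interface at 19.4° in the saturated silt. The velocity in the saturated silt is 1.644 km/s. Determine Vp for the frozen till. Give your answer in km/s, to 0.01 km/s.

3.41 km/s

sin 19.4° = 0.3322; sin 43.6° = 0.6896.
V₂ = V₁·(sin θ₂/sin θ₁) = 1.644·(0.6896/0.3322) = 3.41 km/s.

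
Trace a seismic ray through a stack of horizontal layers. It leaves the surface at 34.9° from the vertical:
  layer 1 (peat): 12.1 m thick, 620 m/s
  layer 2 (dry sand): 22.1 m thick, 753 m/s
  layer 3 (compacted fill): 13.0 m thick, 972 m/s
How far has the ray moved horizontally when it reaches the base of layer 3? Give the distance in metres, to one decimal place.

p = sin θ₁/V₁ = sin 34.9°/620 = 9.2282e-04 s/m is conserved through the stack.
Layer 1: θ = 34.90°; offset = 12.1·tan 34.90° = 8.441 m.
Layer 2: sin θ = p·753 = 0.6949 → θ = 44.02°; offset = 22.1·tan 44.02° = 21.355 m.
Layer 3: sin θ = p·972 = 0.8970 → θ = 63.76°; offset = 13.0·tan 63.76° = 26.377 m.
Summing the layer offsets gives 56.173 m.

56.2 m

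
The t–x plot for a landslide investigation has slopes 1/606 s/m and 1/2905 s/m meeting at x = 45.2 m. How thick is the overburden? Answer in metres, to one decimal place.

h = (x_cross/2)·√((V₂−V₁)/(V₂+V₁)).
(V₂−V₁)/(V₂+V₁) = (2905−606)/(2905+606) = 0.6548; √ = 0.8092.
h = (45.2/2)·0.8092 = 18.29 m.

18.3 m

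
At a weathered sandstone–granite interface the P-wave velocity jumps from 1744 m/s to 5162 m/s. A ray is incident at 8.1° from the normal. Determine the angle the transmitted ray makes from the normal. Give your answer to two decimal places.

sin θ₁/V₁ = sin θ₂/V₂ ⇒ sin θ₂ = 5162·sin 8.1°/1744 = 5162·0.1409/1744 = 0.4170.
θ₂ = sin⁻¹(0.4170) = 24.65° (from vertical).

24.65°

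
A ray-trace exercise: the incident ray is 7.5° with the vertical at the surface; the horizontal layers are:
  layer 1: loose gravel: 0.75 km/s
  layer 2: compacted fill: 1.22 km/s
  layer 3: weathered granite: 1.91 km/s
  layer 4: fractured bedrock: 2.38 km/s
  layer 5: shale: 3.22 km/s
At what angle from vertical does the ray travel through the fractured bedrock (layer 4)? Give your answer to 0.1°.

Ray parameter p = sin 7.5° / 0.75 = 1.7403e-01 s/km.
sin θ_4 = p·V_4 = 1.7403e-01 × 2.38 = 0.4142.
θ_4 = 24.47° from the vertical.

24.5°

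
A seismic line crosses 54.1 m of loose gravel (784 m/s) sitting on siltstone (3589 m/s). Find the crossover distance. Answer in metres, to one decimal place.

x_cross = 2h·√((V₂+V₁)/(V₂−V₁)).
(V₂+V₁)/(V₂−V₁) = (3589+784)/(3589−784) = 1.5590; √ = 1.2486.
x_cross = 2·54.1·1.2486 = 135.10 m.

135.1 m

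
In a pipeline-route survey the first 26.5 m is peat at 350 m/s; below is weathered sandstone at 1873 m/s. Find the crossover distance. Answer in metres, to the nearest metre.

θ_c = arcsin(350/1873) = 10.77°, so cos θ_c = 0.9824 and tᵢ = 2h cos θ_c/V₁ = 0.1488 s.
At crossover x/V₁ = x/V₂ + tᵢ ⇒ x = tᵢ/(1/V₁ − 1/V₂) = 0.14876/(2.8571e-03 − 5.3390e-04) = 64.03 m.

64 m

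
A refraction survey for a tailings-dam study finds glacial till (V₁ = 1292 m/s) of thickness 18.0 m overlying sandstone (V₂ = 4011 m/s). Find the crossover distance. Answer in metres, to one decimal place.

θ_c = arcsin(1292/4011) = 18.79°, so cos θ_c = 0.9467 and tᵢ = 2h cos θ_c/V₁ = 0.0264 s.
At crossover x/V₁ = x/V₂ + tᵢ ⇒ x = tᵢ/(1/V₁ − 1/V₂) = 0.02638/(7.7399e-04 − 2.4931e-04) = 50.28 m.

50.3 m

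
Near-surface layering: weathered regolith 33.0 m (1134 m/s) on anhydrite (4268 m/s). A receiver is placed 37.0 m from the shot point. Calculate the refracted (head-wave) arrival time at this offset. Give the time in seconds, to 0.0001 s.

t = x/V₂ + 2h·√(V₂²−V₁²)/(V₁V₂).
√(V₂²−V₁²) = √(4268²−1134²) = 4114.6 m/s; delay term = 2·33.0·4114.6/(1134·4268) = 0.05611 s.
t = 37.0/4268 + 0.05611 = 0.06478 s.

0.0648 s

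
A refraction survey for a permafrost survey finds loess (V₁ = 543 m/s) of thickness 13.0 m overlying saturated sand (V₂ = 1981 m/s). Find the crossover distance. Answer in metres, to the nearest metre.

34 m

θ_c = arcsin(543/1981) = 15.91°, so cos θ_c = 0.9617 and tᵢ = 2h cos θ_c/V₁ = 0.0460 s.
At crossover x/V₁ = x/V₂ + tᵢ ⇒ x = tᵢ/(1/V₁ − 1/V₂) = 0.04605/(1.8416e-03 − 5.0480e-04) = 34.45 m.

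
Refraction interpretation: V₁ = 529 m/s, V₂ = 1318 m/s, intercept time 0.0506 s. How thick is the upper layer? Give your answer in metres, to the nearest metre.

15 m

h = tᵢ·V₁·V₂ / (2·√(V₂²−V₁²)).
√(V₂²−V₁²) = √(1318² − 529²) = 1207.2 m/s.
h = 0.0506 s × 529 × 1318 / (2 × 1207.2) = 14.61 m.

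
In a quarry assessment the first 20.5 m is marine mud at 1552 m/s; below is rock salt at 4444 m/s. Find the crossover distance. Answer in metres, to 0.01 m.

x_cross = 2h·√((V₂+V₁)/(V₂−V₁)).
(V₂+V₁)/(V₂−V₁) = (4444+1552)/(4444−1552) = 2.0733; √ = 1.4399.
x_cross = 2·20.5·1.4399 = 59.04 m.

59.04 m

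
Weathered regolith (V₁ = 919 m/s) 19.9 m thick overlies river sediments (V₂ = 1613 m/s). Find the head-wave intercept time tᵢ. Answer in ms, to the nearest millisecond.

θ_c = arcsin(V₁/V₂) = arcsin(919/1613) = 34.73°; cos θ_c = 0.8218.
tᵢ = 2h·cos θ_c / V₁ = 2·19.9·0.8218 / 919 = 0.03559 s.

36 ms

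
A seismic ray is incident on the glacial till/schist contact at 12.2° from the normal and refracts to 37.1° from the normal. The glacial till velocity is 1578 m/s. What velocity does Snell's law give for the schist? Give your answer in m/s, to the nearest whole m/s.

Snell's law: sin 12.2°/V₁ = sin 37.1°/V₂.
V₂ = V₁·sin 37.1°/sin 12.2° = 1578 × 2.8544 = 4504.26 m/s.

4504 m/s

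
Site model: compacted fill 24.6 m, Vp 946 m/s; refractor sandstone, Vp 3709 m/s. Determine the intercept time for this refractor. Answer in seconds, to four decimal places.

0.0503 s

tᵢ = 2h·√(V₂²−V₁²)/(V₁V₂).
√(V₂²−V₁²) = √(3709²−946²) = 3586.3 m/s.
tᵢ = 2·24.6·3586.3/(946·3709) = 0.05029 s.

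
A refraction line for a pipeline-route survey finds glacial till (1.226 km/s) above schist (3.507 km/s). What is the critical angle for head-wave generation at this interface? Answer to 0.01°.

At critical incidence the refracted ray runs along the interface (θ₂ = 90°), so sin θ_c = V₁/V₂.
θ_c = arcsin(1.226/3.507) = arcsin 0.3496 = 20.46°.

20.46°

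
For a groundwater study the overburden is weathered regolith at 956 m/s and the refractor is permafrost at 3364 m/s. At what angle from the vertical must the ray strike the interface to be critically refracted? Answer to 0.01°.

16.51°

Critical incidence: sin θ_c = V₁/V₂ = 956/3364 = 0.2842.
θ_c = arcsin 0.2842 = 16.51°.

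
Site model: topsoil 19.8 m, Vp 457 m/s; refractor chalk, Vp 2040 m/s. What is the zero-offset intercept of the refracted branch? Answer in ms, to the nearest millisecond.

84 ms

tᵢ = 2h·√(V₂²−V₁²)/(V₁V₂).
√(V₂²−V₁²) = √(2040²−457²) = 1988.2 m/s.
tᵢ = 2·19.8·1988.2/(457·2040) = 0.08445 s.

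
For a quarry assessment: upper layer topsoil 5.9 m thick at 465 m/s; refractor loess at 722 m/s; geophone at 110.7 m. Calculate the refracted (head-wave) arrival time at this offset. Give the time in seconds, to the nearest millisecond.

t = x/V₂ + 2h·√(V₂²−V₁²)/(V₁V₂).
√(V₂²−V₁²) = √(722²−465²) = 552.3 m/s; delay term = 2·5.9·552.3/(465·722) = 0.01941 s.
t = 110.7/722 + 0.01941 = 0.17274 s.

0.173 s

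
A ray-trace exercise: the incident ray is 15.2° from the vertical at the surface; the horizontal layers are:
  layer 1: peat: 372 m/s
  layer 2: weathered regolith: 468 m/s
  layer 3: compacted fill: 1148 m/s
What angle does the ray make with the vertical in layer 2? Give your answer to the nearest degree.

Ray parameter p = sin 15.2° / 372 = 7.0481e-04 s/m.
sin θ_2 = p·V_2 = 7.0481e-04 × 468 = 0.3299.
θ_2 = 19.26° from the vertical.

19°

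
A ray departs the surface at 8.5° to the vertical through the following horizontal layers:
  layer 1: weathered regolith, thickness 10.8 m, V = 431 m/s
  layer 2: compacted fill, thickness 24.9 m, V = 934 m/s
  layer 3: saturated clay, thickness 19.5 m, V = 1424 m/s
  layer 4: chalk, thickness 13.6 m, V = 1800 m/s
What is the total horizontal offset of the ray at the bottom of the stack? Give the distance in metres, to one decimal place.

Ray parameter p = sin 8.5° / 431 m/s = 3.4295e-04 s/m.
Layer 1: θ = 8.50°; offset = 10.8·tan 8.50° = 1.614 m.
Layer 2: sin θ = p·934 = 0.3203 → θ = 18.68°; offset = 24.9·tan 18.68° = 8.419 m.
Layer 3: sin θ = p·1424 = 0.4884 → θ = 29.23°; offset = 19.5·tan 29.23° = 10.913 m.
Layer 4: sin θ = p·1800 = 0.6173 → θ = 38.12°; offset = 13.6·tan 38.12° = 10.671 m.
Σ offsets = 31.617 m.

31.6 m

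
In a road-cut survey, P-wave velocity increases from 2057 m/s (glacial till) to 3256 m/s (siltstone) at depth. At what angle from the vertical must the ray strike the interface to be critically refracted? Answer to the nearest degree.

39°

At critical incidence the refracted ray runs along the interface (θ₂ = 90°), so sin θ_c = V₁/V₂.
θ_c = arcsin(2057/3256) = arcsin 0.6318 = 39.18°.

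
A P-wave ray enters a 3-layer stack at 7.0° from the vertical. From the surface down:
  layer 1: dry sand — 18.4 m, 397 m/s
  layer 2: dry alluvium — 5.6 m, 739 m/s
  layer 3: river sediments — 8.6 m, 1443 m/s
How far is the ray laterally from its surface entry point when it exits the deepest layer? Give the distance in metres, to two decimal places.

p = sin θ₁/V₁ = sin 7.0°/397 = 3.0698e-04 s/m is conserved through the stack.
Layer 1: θ = 7.00°; offset = 18.4·tan 7.00° = 2.2592 m.
Layer 2: sin θ = p·739 = 0.2269 → θ = 13.11°; offset = 5.6·tan 13.11° = 1.3044 m.
Layer 3: sin θ = p·1443 = 0.4430 → θ = 26.29°; offset = 8.6·tan 26.29° = 4.2491 m.
Summing the layer offsets gives 7.8128 m.

7.81 m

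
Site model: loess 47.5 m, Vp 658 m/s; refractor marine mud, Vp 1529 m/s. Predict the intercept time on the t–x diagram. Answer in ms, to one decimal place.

θ_c = arcsin(V₁/V₂) = arcsin(658/1529) = 25.49°; cos θ_c = 0.9027.
tᵢ = 2h·cos θ_c / V₁ = 2·47.5·0.9027 / 658 = 0.13032 s.

130.3 ms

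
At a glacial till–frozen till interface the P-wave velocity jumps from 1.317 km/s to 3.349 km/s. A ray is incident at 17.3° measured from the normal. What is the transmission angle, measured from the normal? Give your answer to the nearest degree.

49°

sin θ₁/V₁ = sin θ₂/V₂ ⇒ sin θ₂ = 3.349·sin 17.3°/1.317 = 3.349·0.2974/1.317 = 0.7562.
θ₂ = sin⁻¹(0.7562) = 49.13° (from vertical).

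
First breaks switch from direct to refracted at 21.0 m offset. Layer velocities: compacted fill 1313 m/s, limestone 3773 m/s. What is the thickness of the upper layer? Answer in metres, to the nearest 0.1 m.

x_cross = 2h·√((V₂+V₁)/(V₂−V₁)) → h = x_cross / (2·√((V₂+V₁)/(V₂−V₁))).
√((V₂+V₁)/(V₂−V₁)) = √((3773+1313)/(3773−1313)) = 1.4379.
h = 21.0 / (2·1.4379) = 7.30 m.

7.3 m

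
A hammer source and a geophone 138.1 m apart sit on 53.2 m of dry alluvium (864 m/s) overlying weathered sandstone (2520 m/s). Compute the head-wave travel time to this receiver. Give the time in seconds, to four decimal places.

0.1705 s

θ_c = arcsin(V₁/V₂) = arcsin(864/2520) = 20.05°, cos θ_c = 0.9394.
Intercept time tᵢ = 2h cos θ_c / V₁ = 2·53.2·0.9394/864 = 0.11568 s.
t = x/V₂ + tᵢ = 138.1/2520 + 0.11568 = 0.17049 s.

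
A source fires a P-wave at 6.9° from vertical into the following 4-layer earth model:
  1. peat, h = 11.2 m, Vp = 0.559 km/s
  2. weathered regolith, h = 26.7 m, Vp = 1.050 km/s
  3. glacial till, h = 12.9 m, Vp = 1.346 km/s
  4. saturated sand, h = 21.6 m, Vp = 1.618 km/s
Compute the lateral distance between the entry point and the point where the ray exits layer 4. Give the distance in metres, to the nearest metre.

19 m

Ray parameter p = sin 6.9° / 0.559 km/s = 2.1491e-01 s/km.
Layer 1: θ = 6.90°; offset = 11.2·tan 6.90° = 1.355 m.
Layer 2: sin θ = p·1.050 = 0.2257 → θ = 13.04°; offset = 26.7·tan 13.04° = 6.185 m.
Layer 3: sin θ = p·1.346 = 0.2893 → θ = 16.81°; offset = 12.9·tan 16.81° = 3.898 m.
Layer 4: sin θ = p·1.618 = 0.3477 → θ = 20.35°; offset = 21.6·tan 20.35° = 8.011 m.
Σ offsets = 19.449 m.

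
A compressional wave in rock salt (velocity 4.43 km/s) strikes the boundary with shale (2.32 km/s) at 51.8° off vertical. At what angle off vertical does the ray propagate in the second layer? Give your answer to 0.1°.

24.3°

Snell's law: sin θ₂ = (V₂/V₁)·sin θ₁ = (2.32/4.43)·sin 51.8° = 0.4116.
θ₂ = sin⁻¹(0.4116) = 24.30° (from vertical).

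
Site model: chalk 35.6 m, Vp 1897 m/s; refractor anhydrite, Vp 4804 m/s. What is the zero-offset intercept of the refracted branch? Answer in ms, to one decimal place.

tᵢ = 2h·√(V₂²−V₁²)/(V₁V₂).
√(V₂²−V₁²) = √(4804²−1897²) = 4413.6 m/s.
tᵢ = 2·35.6·4413.6/(1897·4804) = 0.03448 s.

34.5 ms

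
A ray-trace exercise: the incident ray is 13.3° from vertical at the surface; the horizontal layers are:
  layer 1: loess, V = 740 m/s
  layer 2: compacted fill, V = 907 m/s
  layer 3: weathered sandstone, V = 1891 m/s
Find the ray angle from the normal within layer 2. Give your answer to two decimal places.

Ray parameter p = sin 13.3° / 740 = 3.1088e-04 s/m.
sin θ_2 = p·V_2 = 3.1088e-04 × 907 = 0.2820.
θ_2 = 16.38° from the vertical.

16.38°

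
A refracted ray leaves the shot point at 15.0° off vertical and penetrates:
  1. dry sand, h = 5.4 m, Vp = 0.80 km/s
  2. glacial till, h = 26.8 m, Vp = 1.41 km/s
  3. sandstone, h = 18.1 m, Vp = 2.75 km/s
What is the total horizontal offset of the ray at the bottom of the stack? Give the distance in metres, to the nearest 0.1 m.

p = sin θ₁/V₁ = sin 15.0°/0.80 = 3.2352e-01 s/km is conserved through the stack.
Layer 1: θ = 15.00°; offset = 5.4·tan 15.00° = 1.447 m.
Layer 2: sin θ = p·1.41 = 0.4562 → θ = 27.14°; offset = 26.8·tan 27.14° = 13.738 m.
Layer 3: sin θ = p·2.75 = 0.8897 → θ = 62.83°; offset = 18.1·tan 62.83° = 35.271 m.
Summing the layer offsets gives 50.456 m.

50.5 m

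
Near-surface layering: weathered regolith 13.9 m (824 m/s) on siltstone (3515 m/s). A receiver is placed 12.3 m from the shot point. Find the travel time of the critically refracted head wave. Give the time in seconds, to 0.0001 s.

0.0363 s

t = x/V₂ + 2h·√(V₂²−V₁²)/(V₁V₂).
√(V₂²−V₁²) = √(3515²−824²) = 3417.1 m/s; delay term = 2·13.9·3417.1/(824·3515) = 0.03280 s.
t = 12.3/3515 + 0.03280 = 0.03630 s.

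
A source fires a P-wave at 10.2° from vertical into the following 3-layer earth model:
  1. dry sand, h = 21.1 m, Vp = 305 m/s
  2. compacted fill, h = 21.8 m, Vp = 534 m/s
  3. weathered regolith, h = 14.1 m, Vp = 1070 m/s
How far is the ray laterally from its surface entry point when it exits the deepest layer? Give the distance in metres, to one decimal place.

22.1 m

Apply Snell's law at each interface; in layer i the horizontal offset is hᵢ·tan θᵢ.
Layer 1: θ = 10.20°; offset = 21.1·tan 10.20° = 3.796 m.
Layer 2: sin θ = 534·sin 10.2°/305 = 0.3100, θ = 18.06°; offset = 21.8·tan 18.06° = 7.109 m.
Layer 3: sin θ = 1070·sin 10.2°/305 = 0.6212, θ = 38.41°; offset = 14.1·tan 38.41° = 11.178 m.
Σ offsets = 22.084 m.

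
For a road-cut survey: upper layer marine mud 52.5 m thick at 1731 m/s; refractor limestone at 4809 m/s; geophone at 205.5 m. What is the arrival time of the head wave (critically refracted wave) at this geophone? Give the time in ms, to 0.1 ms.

t = x/V₂ + 2h·√(V₂²−V₁²)/(V₁V₂).
√(V₂²−V₁²) = √(4809²−1731²) = 4486.7 m/s; delay term = 2·52.5·4486.7/(1731·4809) = 0.05659 s.
t = 205.5/4809 + 0.05659 = 0.09933 s.

99.3 ms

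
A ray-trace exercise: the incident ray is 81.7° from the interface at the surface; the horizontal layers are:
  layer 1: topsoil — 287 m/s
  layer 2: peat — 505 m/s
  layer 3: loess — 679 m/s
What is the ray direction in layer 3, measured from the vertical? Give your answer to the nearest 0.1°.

From the normal: θ₁ = 90° − 81.7° = 8.3°.
Ray parameter p = sin 8.3° / 287 = 5.0298e-04 s/m.
sin θ_3 = p·V_3 = 5.0298e-04 × 679 = 0.3415.
θ_3 = arcsin 0.3415 = 19.97°.

20.0°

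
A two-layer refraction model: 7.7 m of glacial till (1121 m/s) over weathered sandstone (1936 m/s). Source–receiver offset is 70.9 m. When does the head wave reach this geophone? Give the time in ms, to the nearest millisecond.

48 ms

θ_c = arcsin(V₁/V₂) = arcsin(1121/1936) = 35.38°, cos θ_c = 0.8153.
Intercept time tᵢ = 2h cos θ_c / V₁ = 2·7.7·0.8153/1121 = 0.01120 s.
t = x/V₂ + tᵢ = 70.9/1936 + 0.01120 = 0.04782 s.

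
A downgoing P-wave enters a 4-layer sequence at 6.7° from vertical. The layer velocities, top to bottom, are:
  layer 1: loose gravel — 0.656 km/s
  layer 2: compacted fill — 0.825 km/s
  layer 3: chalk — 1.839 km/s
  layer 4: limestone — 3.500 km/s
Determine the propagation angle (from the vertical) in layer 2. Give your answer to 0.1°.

Ray parameter p = sin 6.7° / 0.656 = 1.7785e-01 s/km.
sin θ_2 = p·V_2 = 1.7785e-01 × 0.825 = 0.1467.
θ_2 = 8.44° from the vertical.

8.4°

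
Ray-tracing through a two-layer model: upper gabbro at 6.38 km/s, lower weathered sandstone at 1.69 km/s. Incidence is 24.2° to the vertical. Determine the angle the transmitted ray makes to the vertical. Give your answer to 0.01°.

sin θ₁/V₁ = sin θ₂/V₂ ⇒ sin θ₂ = 1.69·sin 24.2°/6.38 = 1.69·0.4099/6.38 = 0.1086.
θ₂ = sin⁻¹(0.1086) = 6.23° (from vertical).

6.23°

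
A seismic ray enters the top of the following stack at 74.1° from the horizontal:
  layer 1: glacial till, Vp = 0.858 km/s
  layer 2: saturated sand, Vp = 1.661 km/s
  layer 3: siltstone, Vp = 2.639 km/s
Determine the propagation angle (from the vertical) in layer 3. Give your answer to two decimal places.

From the normal: θ₁ = 90° − 74.1° = 15.9°.
Snell's law across each interface conserves sin θ / V, so sin θ_3 = V_3·sin θ₁/V₁.
sin θ_3 = 2.639 × sin 15.9° / 0.858 = 0.8426.
θ_3 = arcsin 0.8426 = 57.42°.

57.42°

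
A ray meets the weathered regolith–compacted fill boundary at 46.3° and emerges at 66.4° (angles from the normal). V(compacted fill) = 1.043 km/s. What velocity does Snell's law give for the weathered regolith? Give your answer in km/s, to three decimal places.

0.823 km/s

sin 46.3° = 0.7230; sin 66.4° = 0.9164.
V₁ = V₂·(sin θ₁/sin θ₂) = 1.043·(0.7230/0.9164) = 0.823 km/s.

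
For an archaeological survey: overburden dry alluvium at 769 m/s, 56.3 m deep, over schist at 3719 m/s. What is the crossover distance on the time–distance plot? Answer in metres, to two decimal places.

θ_c = arcsin(769/3719) = 11.93°, so cos θ_c = 0.9784 and tᵢ = 2h cos θ_c/V₁ = 0.1433 s.
At crossover x/V₁ = x/V₂ + tᵢ ⇒ x = tᵢ/(1/V₁ − 1/V₂) = 0.14326/(1.3004e-03 − 2.6889e-04) = 138.88 m.

138.88 m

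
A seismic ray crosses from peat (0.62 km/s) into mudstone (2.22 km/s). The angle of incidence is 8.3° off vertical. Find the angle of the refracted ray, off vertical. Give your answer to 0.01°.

31.12°

Snell's law: sin θ₂ = (V₂/V₁)·sin θ₁ = (2.22/0.62)·sin 8.3° = 0.5169.
θ₂ = sin⁻¹(0.5169) = 31.12° (from vertical).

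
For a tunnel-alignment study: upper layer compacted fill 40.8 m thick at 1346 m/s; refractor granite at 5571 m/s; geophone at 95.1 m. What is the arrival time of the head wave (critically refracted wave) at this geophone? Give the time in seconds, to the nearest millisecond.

t = x/V₂ + 2h·√(V₂²−V₁²)/(V₁V₂).
√(V₂²−V₁²) = √(5571²−1346²) = 5406.0 m/s; delay term = 2·40.8·5406.0/(1346·5571) = 0.05883 s.
t = 95.1/5571 + 0.05883 = 0.07590 s.

0.076 s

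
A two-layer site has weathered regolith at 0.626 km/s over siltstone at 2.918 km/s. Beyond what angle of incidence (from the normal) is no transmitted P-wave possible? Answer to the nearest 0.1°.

12.4°

Critical incidence: sin θ_c = V₁/V₂ = 0.626/2.918 = 0.2145.
θ_c = arcsin 0.2145 = 12.39°.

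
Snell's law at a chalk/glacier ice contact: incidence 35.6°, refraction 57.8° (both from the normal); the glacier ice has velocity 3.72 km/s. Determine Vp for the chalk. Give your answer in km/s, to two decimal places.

Snell's law: sin 35.6°/V₁ = sin 57.8°/V₂.
V₁ = V₂·sin 35.6°/sin 57.8° = 3.72 × 0.6879 = 2.56 km/s.

2.56 km/s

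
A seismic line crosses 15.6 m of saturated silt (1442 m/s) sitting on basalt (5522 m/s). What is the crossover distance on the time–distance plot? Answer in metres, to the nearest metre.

41 m

x_cross = 2h·√((V₂+V₁)/(V₂−V₁)).
(V₂+V₁)/(V₂−V₁) = (5522+1442)/(5522−1442) = 1.7069; √ = 1.3065.
x_cross = 2·15.6·1.3065 = 40.76 m.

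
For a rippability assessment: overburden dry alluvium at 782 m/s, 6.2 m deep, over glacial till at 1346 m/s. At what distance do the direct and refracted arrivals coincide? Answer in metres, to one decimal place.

θ_c = arcsin(782/1346) = 35.52°, so cos θ_c = 0.8139 and tᵢ = 2h cos θ_c/V₁ = 0.0129 s.
At crossover x/V₁ = x/V₂ + tᵢ ⇒ x = tᵢ/(1/V₁ − 1/V₂) = 0.01291/(1.2788e-03 − 7.4294e-04) = 24.09 m.

24.1 m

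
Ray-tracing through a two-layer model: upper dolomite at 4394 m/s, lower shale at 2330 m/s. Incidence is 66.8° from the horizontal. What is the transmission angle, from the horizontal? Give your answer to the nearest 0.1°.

77.9°

Angle from the normal: 90° − 66.8° = 23.2°.
Snell's law: sin θ₂ = (V₂/V₁)·sin θ₁ = (2330/4394)·sin 23.2° = 0.2089.
θ₂ = arcsin 0.2089 = 12.06° from the normal.
From the interface: 90° − 12.06° = 77.94°.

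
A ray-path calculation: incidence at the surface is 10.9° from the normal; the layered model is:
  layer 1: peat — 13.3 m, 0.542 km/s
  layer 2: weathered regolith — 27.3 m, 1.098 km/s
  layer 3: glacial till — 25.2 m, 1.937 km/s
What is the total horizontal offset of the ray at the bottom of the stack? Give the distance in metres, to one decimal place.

Apply Snell's law at each interface; in layer i the horizontal offset is hᵢ·tan θᵢ.
Layer 1: θ = 10.90°; offset = 13.3·tan 10.90° = 2.561 m.
Layer 2: sin θ = 1.098·sin 10.9°/0.542 = 0.3831, θ = 22.52°; offset = 27.3·tan 22.52° = 11.322 m.
Layer 3: sin θ = 1.937·sin 10.9°/0.542 = 0.6758, θ = 42.52°; offset = 25.2·tan 42.52° = 23.104 m.
Total horizontal offset = 36.987 m.

37.0 m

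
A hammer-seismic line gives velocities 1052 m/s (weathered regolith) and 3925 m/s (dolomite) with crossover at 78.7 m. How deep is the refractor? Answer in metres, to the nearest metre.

30 m

x_cross = 2h·√((V₂+V₁)/(V₂−V₁)) → h = x_cross / (2·√((V₂+V₁)/(V₂−V₁))).
√((V₂+V₁)/(V₂−V₁)) = √((3925+1052)/(3925−1052)) = 1.3162.
h = 78.7 / (2·1.3162) = 29.90 m.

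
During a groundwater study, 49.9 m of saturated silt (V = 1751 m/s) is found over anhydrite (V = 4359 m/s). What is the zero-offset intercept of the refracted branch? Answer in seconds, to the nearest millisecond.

0.052 s

tᵢ = 2h·√(V₂²−V₁²)/(V₁V₂).
√(V₂²−V₁²) = √(4359²−1751²) = 3991.9 m/s.
tᵢ = 2·49.9·3991.9/(1751·4359) = 0.05220 s.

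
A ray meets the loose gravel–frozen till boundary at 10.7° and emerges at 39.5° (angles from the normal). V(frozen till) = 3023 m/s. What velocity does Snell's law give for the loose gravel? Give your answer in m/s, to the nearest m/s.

Snell's law: sin 10.7°/V₁ = sin 39.5°/V₂.
V₁ = V₂·sin 10.7°/sin 39.5° = 3023 × 0.2919 = 882.39 m/s.

882 m/s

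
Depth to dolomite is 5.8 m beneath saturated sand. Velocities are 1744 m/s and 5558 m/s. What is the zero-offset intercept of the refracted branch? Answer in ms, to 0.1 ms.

6.3 ms

θ_c = arcsin(V₁/V₂) = arcsin(1744/5558) = 18.29°; cos θ_c = 0.9495.
tᵢ = 2h·cos θ_c / V₁ = 2·5.8·0.9495 / 1744 = 0.00632 s.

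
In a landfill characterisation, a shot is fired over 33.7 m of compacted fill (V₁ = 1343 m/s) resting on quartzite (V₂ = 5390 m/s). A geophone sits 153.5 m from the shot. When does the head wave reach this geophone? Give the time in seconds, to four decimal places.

0.0771 s

θ_c = arcsin(V₁/V₂) = arcsin(1343/5390) = 14.43°, cos θ_c = 0.9685.
Intercept time tᵢ = 2h cos θ_c / V₁ = 2·33.7·0.9685/1343 = 0.04860 s.
t = x/V₂ + tᵢ = 153.5/5390 + 0.04860 = 0.07708 s.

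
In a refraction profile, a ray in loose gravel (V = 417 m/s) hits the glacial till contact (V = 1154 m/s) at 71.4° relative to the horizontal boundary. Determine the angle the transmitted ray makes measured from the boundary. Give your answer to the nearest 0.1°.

28.0°

Convert to the normal: θ₁ = 90° − 71.4° = 18.6°.
Snell's law: sin θ₂ = (V₂/V₁)·sin θ₁ = (1154/417)·sin 18.6° = 0.8827.
θ₂ = arcsin 0.8827 = 61.97° from the normal.
From the interface: 90° − 61.97° = 28.03°.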